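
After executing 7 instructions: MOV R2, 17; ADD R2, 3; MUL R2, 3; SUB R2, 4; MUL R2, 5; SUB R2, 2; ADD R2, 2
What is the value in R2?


Register state trace:
  MOV R2, 17  → R2 = 17
  ADD R2, 3  → R2 = 17 + 3 = 20
  MUL R2, 3  → R2 = 20 * 3 = 60
  SUB R2, 4  → R2 = 60 - 4 = 56
  MUL R2, 5  → R2 = 56 * 5 = 280
  SUB R2, 2  → R2 = 280 - 2 = 278
  ADD R2, 2  → R2 = 278 + 2 = 280
Final: R2 = 280

280


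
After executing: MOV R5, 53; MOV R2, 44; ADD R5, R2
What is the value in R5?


Register state trace:
  MOV R5, 53  → R5 = 53
  MOV R2, 44  → R2 = 44
  ADD R5, R2  → R5 = 53 + 44 = 97
Final: R5 = 97

97


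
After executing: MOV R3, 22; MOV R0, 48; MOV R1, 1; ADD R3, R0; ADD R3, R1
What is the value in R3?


Register state trace:
  MOV R3, 22  → R3 = 22
  MOV R0, 48  → R0 = 48
  MOV R1, 1  → R1 = 1
  ADD R3, R0  → R3 = 22 + 48 = 70
  ADD R3, R1  → R3 = 70 + 1 = 71
Final: R3 = 71

71


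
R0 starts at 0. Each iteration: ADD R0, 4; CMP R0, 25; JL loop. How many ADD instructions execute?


Loop trace (R0 starts at 0, target 25, step 4):
  ADD #1: R0 = 0 + 4 = 4  → 4 < 25, loop
  ADD #2: R0 = 4 + 4 = 8  → 8 < 25, loop
  ADD #3: R0 = 8 + 4 = 12  → 12 < 25, loop
  ADD #4: R0 = 12 + 4 = 16  → 16 < 25, loop
  ADD #5: R0 = 16 + 4 = 20  → 20 < 25, loop
  ADD #6: R0 = 20 + 4 = 24  → 24 < 25, loop
  ADD #7: R0 = 24 + 4 = 28  → 28 >= 25, exit
Total ADD instructions: 7

7


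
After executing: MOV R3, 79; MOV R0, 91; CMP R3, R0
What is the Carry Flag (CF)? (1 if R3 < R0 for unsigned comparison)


Register state trace:
  MOV R3, 79  → R3 = 79
  MOV R0, 91  → R0 = 91
  CMP R3, R0  → unsigned 79 - 91: borrow occurs
  79 < 91, so CF = 1
CF = 1

1


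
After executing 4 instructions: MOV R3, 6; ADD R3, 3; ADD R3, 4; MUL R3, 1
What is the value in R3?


Register state trace:
  MOV R3, 6  → R3 = 6
  ADD R3, 3  → R3 = 6 + 3 = 9
  ADD R3, 4  → R3 = 9 + 4 = 13
  MUL R3, 1  → R3 = 13 * 1 = 13
Final: R3 = 13

13


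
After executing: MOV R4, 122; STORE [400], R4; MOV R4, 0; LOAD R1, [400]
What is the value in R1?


Register and memory trace:
  MOV R4, 122  → R4 = 122
  STORE [400], R4  → mem[400] = 122
  MOV R4, 0  → R4 = 0
  LOAD R1, [400]  → R1 = mem[400] = 122
Final: R1 = 122

122


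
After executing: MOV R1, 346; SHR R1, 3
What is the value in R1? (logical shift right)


Register state trace:
  MOV R1, 346  → R1 = 346
  SHR R1, 3  → R1 = 346 >> 3 = 346 // 2^3 = 43
Final: R1 = 43

43


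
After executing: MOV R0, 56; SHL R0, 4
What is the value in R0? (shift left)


Register state trace:
  MOV R0, 56  → R0 = 56
  SHL R0, 4  → R0 = 56 << 4 = 56 * 2^4 = 896
Final: R0 = 896

896


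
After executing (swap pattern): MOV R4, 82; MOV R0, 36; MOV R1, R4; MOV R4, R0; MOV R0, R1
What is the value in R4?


Register state trace (swap pattern):
  MOV R4, 82  → R4 = 82
  MOV R0, 36  → R0 = 36
  MOV R1, R4  → R1 = 82  (save R4)
  MOV R4, R0  → R4 = 36  (R4 gets R0's value)
  MOV R0, R1  → R0 = 82  (R0 gets saved value)
Final: R4 = 36

36


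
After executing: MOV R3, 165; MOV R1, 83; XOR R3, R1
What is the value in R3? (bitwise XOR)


Register state trace:
  MOV R3, 165  → R3 = 165 (0b10100101)
  MOV R1, 83  → R1 = 83 (0b01010011)
  XOR R3, R1  → R3 = 165 XOR 83 = 246 (0b11110110)
Final: R3 = 246

246


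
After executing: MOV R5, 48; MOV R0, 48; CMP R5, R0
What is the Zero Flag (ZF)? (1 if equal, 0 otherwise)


Register state trace:
  MOV R5, 48  → R5 = 48
  MOV R0, 48  → R0 = 48
  CMP R5, R0  → computes 48 - 48 = 0
  Result is zero, so values are equal
ZF = 1

1


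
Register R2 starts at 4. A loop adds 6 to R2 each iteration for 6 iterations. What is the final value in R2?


Starting value: R2 = 4
  Iter 1: R2 = 4 + 6 = 10
  Iter 2: R2 = 10 + 6 = 16
  Iter 3: R2 = 16 + 6 = 22
  Iter 4: R2 = 22 + 6 = 28
  Iter 5: R2 = 28 + 6 = 34
  Iter 6: R2 = 34 + 6 = 40
Final: R2 = 40

40


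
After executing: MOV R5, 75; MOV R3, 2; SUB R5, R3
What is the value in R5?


Register state trace:
  MOV R5, 75  → R5 = 75
  MOV R3, 2  → R3 = 2
  SUB R5, R3  → R5 = 75 - 2 = 73
Final: R5 = 73

73


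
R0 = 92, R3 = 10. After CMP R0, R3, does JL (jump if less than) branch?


Trace:
  R0 = 92, R3 = 10
  CMP R0, R3  → compares 92 vs 10
  JL checks: is 92 less than 10?
  92 > 10, so condition is false
Branch taken: No

No


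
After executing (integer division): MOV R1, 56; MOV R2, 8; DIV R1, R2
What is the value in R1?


Register state trace:
  MOV R1, 56  → R1 = 56
  MOV R2, 8  → R2 = 8
  DIV R1, R2  → R1 = 56 // 8 = 7
Final: R1 = 7

7


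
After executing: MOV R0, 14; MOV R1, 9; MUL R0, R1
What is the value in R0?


Register state trace:
  MOV R0, 14  → R0 = 14
  MOV R1, 9  → R1 = 9
  MUL R0, R1  → R0 = 14 * 9 = 126
Final: R0 = 126

126


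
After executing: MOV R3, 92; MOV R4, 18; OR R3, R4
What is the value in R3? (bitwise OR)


Register state trace:
  MOV R3, 92  → R3 = 92 (0b01011100)
  MOV R4, 18  → R4 = 18 (0b00010010)
  OR R3, R4   → R3 = 92 OR 18 = 94 (0b01011110)
Final: R3 = 94

94


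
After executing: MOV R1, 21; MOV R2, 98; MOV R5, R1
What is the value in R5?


Register state trace:
  MOV R1, 21  → R1 = 21
  MOV R2, 98  → R2 = 98
  MOV R5, R1  → R5 = 21
Final: R5 = 21

21


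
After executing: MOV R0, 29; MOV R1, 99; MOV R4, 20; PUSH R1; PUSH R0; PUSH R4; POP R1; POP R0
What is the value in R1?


Stack trace (top is rightmost):
  MOV R0, 29  → R0 = 29
  MOV R1, 99  → R1 = 99
  MOV R4, 20  → R4 = 20
  PUSH R1  → stack: [99]
  PUSH R0  → stack: [99, 29]
  PUSH R4  → stack: [99, 29, 20]
  POP R1  → R1 = 20, stack: [99, 29]
  POP R0  → R0 = 29, stack: [99]
Final: R1 = 20

20


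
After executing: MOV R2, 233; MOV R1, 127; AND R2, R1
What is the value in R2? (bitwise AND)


Register state trace:
  MOV R2, 233  → R2 = 233 (0b11101001)
  MOV R1, 127  → R1 = 127 (0b01111111)
  AND R2, R1  → R2 = 233 AND 127 = 105 (0b01101001)
Final: R2 = 105

105


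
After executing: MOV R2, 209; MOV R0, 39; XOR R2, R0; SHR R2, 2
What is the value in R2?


Register state trace:
  MOV R2, 209  → R2 = 209 (0b11010001)
  MOV R0, 39  → R0 = 39 (0b00100111)
  XOR R2, R0  → R2 = 209 XOR 39 = 246 (0b11110110)
  SHR R2, 2  → R2 = 246 >> 2 = 61
Final: R2 = 61

61


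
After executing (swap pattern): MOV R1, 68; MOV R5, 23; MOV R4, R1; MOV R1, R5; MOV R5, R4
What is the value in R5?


Register state trace (swap pattern):
  MOV R1, 68  → R1 = 68
  MOV R5, 23  → R5 = 23
  MOV R4, R1  → R4 = 68  (save R1)
  MOV R1, R5  → R1 = 23  (R1 gets R5's value)
  MOV R5, R4  → R5 = 68  (R5 gets saved value)
Final: R5 = 68

68


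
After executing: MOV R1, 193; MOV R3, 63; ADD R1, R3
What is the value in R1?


Register state trace:
  MOV R1, 193  → R1 = 193
  MOV R3, 63  → R3 = 63
  ADD R1, R3  → R1 = 193 + 63 = 256
Final: R1 = 256

256


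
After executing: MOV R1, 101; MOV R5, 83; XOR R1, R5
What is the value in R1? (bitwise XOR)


Register state trace:
  MOV R1, 101  → R1 = 101 (0b01100101)
  MOV R5, 83  → R5 = 83 (0b01010011)
  XOR R1, R5  → R1 = 101 XOR 83 = 54 (0b00110110)
Final: R1 = 54

54


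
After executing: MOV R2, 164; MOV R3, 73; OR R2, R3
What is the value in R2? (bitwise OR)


Register state trace:
  MOV R2, 164  → R2 = 164 (0b10100100)
  MOV R3, 73  → R3 = 73 (0b01001001)
  OR R2, R3   → R2 = 164 OR 73 = 237 (0b11101101)
Final: R2 = 237

237


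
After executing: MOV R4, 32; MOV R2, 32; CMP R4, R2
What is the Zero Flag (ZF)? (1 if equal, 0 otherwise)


Register state trace:
  MOV R4, 32  → R4 = 32
  MOV R2, 32  → R2 = 32
  CMP R4, R2  → computes 32 - 32 = 0
  Result is zero, so values are equal
ZF = 1

1


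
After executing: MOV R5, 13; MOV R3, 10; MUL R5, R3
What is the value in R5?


Register state trace:
  MOV R5, 13  → R5 = 13
  MOV R3, 10  → R3 = 10
  MUL R5, R3  → R5 = 13 * 10 = 130
Final: R5 = 130

130


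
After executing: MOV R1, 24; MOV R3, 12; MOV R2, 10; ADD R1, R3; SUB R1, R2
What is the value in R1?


Register state trace:
  MOV R1, 24  → R1 = 24
  MOV R3, 12  → R3 = 12
  MOV R2, 10  → R2 = 10
  ADD R1, R3  → R1 = 24 + 12 = 36
  SUB R1, R2  → R1 = 36 - 10 = 26
Final: R1 = 26

26


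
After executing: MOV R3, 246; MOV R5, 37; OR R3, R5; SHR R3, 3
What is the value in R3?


Register state trace:
  MOV R3, 246  → R3 = 246 (0b11110110)
  MOV R5, 37  → R5 = 37 (0b00100101)
  OR R3, R5  → R3 = 246 OR 37 = 247 (0b11110111)
  SHR R3, 3  → R3 = 247 >> 3 = 30
Final: R3 = 30

30


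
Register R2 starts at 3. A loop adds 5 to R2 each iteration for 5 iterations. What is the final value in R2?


Starting value: R2 = 3
  Iter 1: R2 = 3 + 5 = 8
  Iter 2: R2 = 8 + 5 = 13
  Iter 3: R2 = 13 + 5 = 18
  Iter 4: R2 = 18 + 5 = 23
  Iter 5: R2 = 23 + 5 = 28
Final: R2 = 28

28


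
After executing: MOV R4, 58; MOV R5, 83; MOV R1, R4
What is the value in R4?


Register state trace:
  MOV R4, 58  → R4 = 58
  MOV R5, 83  → R5 = 83
  MOV R1, R4  → R1 = 58
Final: R4 = 58

58


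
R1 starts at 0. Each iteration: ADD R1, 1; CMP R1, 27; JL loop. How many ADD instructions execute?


Loop trace (R1 starts at 0, target 27, step 1):
  ADD #1: R1 = 0 + 1 = 1  → 1 < 27, loop
  ADD #2: R1 = 1 + 1 = 2  → 2 < 27, loop
  ADD #3: R1 = 2 + 1 = 3  → 3 < 27, loop
  ADD #4: R1 = 3 + 1 = 4  → 4 < 27, loop
  ADD #5: R1 = 4 + 1 = 5  → 5 < 27, loop
  ADD #6: R1 = 5 + 1 = 6  → 6 < 27, loop
  ADD #7: R1 = 6 + 1 = 7  → 7 < 27, loop
  ADD #8: R1 = 7 + 1 = 8  → 8 < 27, loop
  ADD #9: R1 = 8 + 1 = 9  → 9 < 27, loop
  ADD #10: R1 = 9 + 1 = 10  → 10 < 27, loop
  ADD #11: R1 = 10 + 1 = 11  → 11 < 27, loop
  ADD #12: R1 = 11 + 1 = 12  → 12 < 27, loop
  ADD #13: R1 = 12 + 1 = 13  → 13 < 27, loop
  ADD #14: R1 = 13 + 1 = 14  → 14 < 27, loop
  ADD #15: R1 = 14 + 1 = 15  → 15 < 27, loop
  ADD #16: R1 = 15 + 1 = 16  → 16 < 27, loop
  ADD #17: R1 = 16 + 1 = 17  → 17 < 27, loop
  ADD #18: R1 = 17 + 1 = 18  → 18 < 27, loop
  ADD #19: R1 = 18 + 1 = 19  → 19 < 27, loop
  ADD #20: R1 = 19 + 1 = 20  → 20 < 27, loop
  ADD #21: R1 = 20 + 1 = 21  → 21 < 27, loop
  ADD #22: R1 = 21 + 1 = 22  → 22 < 27, loop
  ADD #23: R1 = 22 + 1 = 23  → 23 < 27, loop
  ADD #24: R1 = 23 + 1 = 24  → 24 < 27, loop
  ADD #25: R1 = 24 + 1 = 25  → 25 < 27, loop
  ADD #26: R1 = 25 + 1 = 26  → 26 < 27, loop
  ADD #27: R1 = 26 + 1 = 27  → 27 >= 27, exit
Total ADD instructions: 27

27


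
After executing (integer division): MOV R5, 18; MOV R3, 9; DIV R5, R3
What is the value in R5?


Register state trace:
  MOV R5, 18  → R5 = 18
  MOV R3, 9  → R3 = 9
  DIV R5, R3  → R5 = 18 // 9 = 2
Final: R5 = 2

2


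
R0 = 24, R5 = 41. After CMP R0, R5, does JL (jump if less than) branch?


Trace:
  R0 = 24, R5 = 41
  CMP R0, R5  → compares 24 vs 41
  JL checks: is 24 less than 41?
  24 < 41, so condition is true
Branch taken: Yes

Yes


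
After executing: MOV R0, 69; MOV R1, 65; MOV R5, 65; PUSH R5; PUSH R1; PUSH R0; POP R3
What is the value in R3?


Stack trace (top is rightmost):
  MOV R0, 69  → R0 = 69
  MOV R1, 65  → R1 = 65
  MOV R5, 65  → R5 = 65
  PUSH R5  → stack: [65]
  PUSH R1  → stack: [65, 65]
  PUSH R0  → stack: [65, 65, 69]
  POP R3  → R3 = 69, stack: [65, 65]
Final: R3 = 69

69


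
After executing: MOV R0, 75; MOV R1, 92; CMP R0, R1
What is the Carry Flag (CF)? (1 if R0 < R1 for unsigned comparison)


Register state trace:
  MOV R0, 75  → R0 = 75
  MOV R1, 92  → R1 = 92
  CMP R0, R1  → unsigned 75 - 92: borrow occurs
  75 < 92, so CF = 1
CF = 1

1


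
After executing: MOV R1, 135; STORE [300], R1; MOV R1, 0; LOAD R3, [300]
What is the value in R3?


Register and memory trace:
  MOV R1, 135  → R1 = 135
  STORE [300], R1  → mem[300] = 135
  MOV R1, 0  → R1 = 0
  LOAD R3, [300]  → R3 = mem[300] = 135
Final: R3 = 135

135


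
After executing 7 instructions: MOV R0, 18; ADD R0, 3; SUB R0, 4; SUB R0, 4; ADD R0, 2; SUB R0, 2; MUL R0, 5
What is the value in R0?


Register state trace:
  MOV R0, 18  → R0 = 18
  ADD R0, 3  → R0 = 18 + 3 = 21
  SUB R0, 4  → R0 = 21 - 4 = 17
  SUB R0, 4  → R0 = 17 - 4 = 13
  ADD R0, 2  → R0 = 13 + 2 = 15
  SUB R0, 2  → R0 = 15 - 2 = 13
  MUL R0, 5  → R0 = 13 * 5 = 65
Final: R0 = 65

65


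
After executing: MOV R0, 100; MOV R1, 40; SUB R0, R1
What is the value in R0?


Register state trace:
  MOV R0, 100  → R0 = 100
  MOV R1, 40  → R1 = 40
  SUB R0, R1  → R0 = 100 - 40 = 60
Final: R0 = 60

60


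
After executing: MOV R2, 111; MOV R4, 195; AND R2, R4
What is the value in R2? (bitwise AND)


Register state trace:
  MOV R2, 111  → R2 = 111 (0b01101111)
  MOV R4, 195  → R4 = 195 (0b11000011)
  AND R2, R4  → R2 = 111 AND 195 = 67 (0b01000011)
Final: R2 = 67

67


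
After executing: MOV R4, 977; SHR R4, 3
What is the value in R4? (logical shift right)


Register state trace:
  MOV R4, 977  → R4 = 977
  SHR R4, 3  → R4 = 977 >> 3 = 977 // 2^3 = 122
Final: R4 = 122

122


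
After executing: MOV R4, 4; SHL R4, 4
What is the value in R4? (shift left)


Register state trace:
  MOV R4, 4  → R4 = 4
  SHL R4, 4  → R4 = 4 << 4 = 4 * 2^4 = 64
Final: R4 = 64

64


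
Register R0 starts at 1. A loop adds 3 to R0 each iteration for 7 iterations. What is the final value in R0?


Starting value: R0 = 1
  Iter 1: R0 = 1 + 3 = 4
  Iter 2: R0 = 4 + 3 = 7
  Iter 3: R0 = 7 + 3 = 10
  Iter 4: R0 = 10 + 3 = 13
  Iter 5: R0 = 13 + 3 = 16
  Iter 6: R0 = 16 + 3 = 19
  Iter 7: R0 = 19 + 3 = 22
Final: R0 = 22

22


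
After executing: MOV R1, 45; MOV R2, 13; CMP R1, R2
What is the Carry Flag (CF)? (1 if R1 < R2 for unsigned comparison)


Register state trace:
  MOV R1, 45  → R1 = 45
  MOV R2, 13  → R2 = 13
  CMP R1, R2  → unsigned 45 - 13: no borrow
  45 >= 13, so CF = 0
CF = 0

0


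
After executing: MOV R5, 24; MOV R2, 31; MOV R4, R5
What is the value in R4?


Register state trace:
  MOV R5, 24  → R5 = 24
  MOV R2, 31  → R2 = 31
  MOV R4, R5  → R4 = 24
Final: R4 = 24

24


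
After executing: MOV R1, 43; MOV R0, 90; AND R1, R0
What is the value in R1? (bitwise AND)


Register state trace:
  MOV R1, 43  → R1 = 43 (0b00101011)
  MOV R0, 90  → R0 = 90 (0b01011010)
  AND R1, R0  → R1 = 43 AND 90 = 10 (0b00001010)
Final: R1 = 10

10


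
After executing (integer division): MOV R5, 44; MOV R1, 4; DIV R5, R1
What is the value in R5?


Register state trace:
  MOV R5, 44  → R5 = 44
  MOV R1, 4  → R1 = 4
  DIV R5, R1  → R5 = 44 // 4 = 11
Final: R5 = 11

11


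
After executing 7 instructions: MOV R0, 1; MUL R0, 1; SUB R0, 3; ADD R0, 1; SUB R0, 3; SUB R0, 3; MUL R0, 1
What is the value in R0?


Register state trace:
  MOV R0, 1  → R0 = 1
  MUL R0, 1  → R0 = 1 * 1 = 1
  SUB R0, 3  → R0 = 1 - 3 = -2
  ADD R0, 1  → R0 = -2 + 1 = -1
  SUB R0, 3  → R0 = -1 - 3 = -4
  SUB R0, 3  → R0 = -4 - 3 = -7
  MUL R0, 1  → R0 = -7 * 1 = -7
Final: R0 = -7

-7


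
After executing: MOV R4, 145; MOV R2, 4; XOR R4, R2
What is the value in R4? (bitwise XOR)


Register state trace:
  MOV R4, 145  → R4 = 145 (0b10010001)
  MOV R2, 4  → R2 = 4 (0b00000100)
  XOR R4, R2  → R4 = 145 XOR 4 = 149 (0b10010101)
Final: R4 = 149

149


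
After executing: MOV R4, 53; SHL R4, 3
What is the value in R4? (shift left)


Register state trace:
  MOV R4, 53  → R4 = 53
  SHL R4, 3  → R4 = 53 << 3 = 53 * 2^3 = 424
Final: R4 = 424

424


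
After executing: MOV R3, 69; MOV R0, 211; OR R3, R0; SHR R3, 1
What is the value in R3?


Register state trace:
  MOV R3, 69  → R3 = 69 (0b01000101)
  MOV R0, 211  → R0 = 211 (0b11010011)
  OR R3, R0  → R3 = 69 OR 211 = 215 (0b11010111)
  SHR R3, 1  → R3 = 215 >> 1 = 107
Final: R3 = 107

107


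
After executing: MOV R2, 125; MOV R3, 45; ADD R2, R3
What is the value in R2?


Register state trace:
  MOV R2, 125  → R2 = 125
  MOV R3, 45  → R3 = 45
  ADD R2, R3  → R2 = 125 + 45 = 170
Final: R2 = 170

170


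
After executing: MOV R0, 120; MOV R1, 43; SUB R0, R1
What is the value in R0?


Register state trace:
  MOV R0, 120  → R0 = 120
  MOV R1, 43  → R1 = 43
  SUB R0, R1  → R0 = 120 - 43 = 77
Final: R0 = 77

77


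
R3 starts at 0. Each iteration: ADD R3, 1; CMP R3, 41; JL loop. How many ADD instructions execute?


Loop trace (R3 starts at 0, target 41, step 1):
  ADD #1: R3 = 0 + 1 = 1  → 1 < 41, loop
  ADD #2: R3 = 1 + 1 = 2  → 2 < 41, loop
  ADD #3: R3 = 2 + 1 = 3  → 3 < 41, loop
  ADD #4: R3 = 3 + 1 = 4  → 4 < 41, loop
  ADD #5: R3 = 4 + 1 = 5  → 5 < 41, loop
  ADD #6: R3 = 5 + 1 = 6  → 6 < 41, loop
  ADD #7: R3 = 6 + 1 = 7  → 7 < 41, loop
  ADD #8: R3 = 7 + 1 = 8  → 8 < 41, loop
  ADD #9: R3 = 8 + 1 = 9  → 9 < 41, loop
  ADD #10: R3 = 9 + 1 = 10  → 10 < 41, loop
  ADD #11: R3 = 10 + 1 = 11  → 11 < 41, loop
  ADD #12: R3 = 11 + 1 = 12  → 12 < 41, loop
  ADD #13: R3 = 12 + 1 = 13  → 13 < 41, loop
  ADD #14: R3 = 13 + 1 = 14  → 14 < 41, loop
  ADD #15: R3 = 14 + 1 = 15  → 15 < 41, loop
  ADD #16: R3 = 15 + 1 = 16  → 16 < 41, loop
  ADD #17: R3 = 16 + 1 = 17  → 17 < 41, loop
  ADD #18: R3 = 17 + 1 = 18  → 18 < 41, loop
  ADD #19: R3 = 18 + 1 = 19  → 19 < 41, loop
  ADD #20: R3 = 19 + 1 = 20  → 20 < 41, loop
  ADD #21: R3 = 20 + 1 = 21  → 21 < 41, loop
  ADD #22: R3 = 21 + 1 = 22  → 22 < 41, loop
  ADD #23: R3 = 22 + 1 = 23  → 23 < 41, loop
  ADD #24: R3 = 23 + 1 = 24  → 24 < 41, loop
  ADD #25: R3 = 24 + 1 = 25  → 25 < 41, loop
  ADD #26: R3 = 25 + 1 = 26  → 26 < 41, loop
  ADD #27: R3 = 26 + 1 = 27  → 27 < 41, loop
  ADD #28: R3 = 27 + 1 = 28  → 28 < 41, loop
  ADD #29: R3 = 28 + 1 = 29  → 29 < 41, loop
  ADD #30: R3 = 29 + 1 = 30  → 30 < 41, loop
  ADD #31: R3 = 30 + 1 = 31  → 31 < 41, loop
  ADD #32: R3 = 31 + 1 = 32  → 32 < 41, loop
  ADD #33: R3 = 32 + 1 = 33  → 33 < 41, loop
  ADD #34: R3 = 33 + 1 = 34  → 34 < 41, loop
  ADD #35: R3 = 34 + 1 = 35  → 35 < 41, loop
  ADD #36: R3 = 35 + 1 = 36  → 36 < 41, loop
  ADD #37: R3 = 36 + 1 = 37  → 37 < 41, loop
  ADD #38: R3 = 37 + 1 = 38  → 38 < 41, loop
  ADD #39: R3 = 38 + 1 = 39  → 39 < 41, loop
  ADD #40: R3 = 39 + 1 = 40  → 40 < 41, loop
  ADD #41: R3 = 40 + 1 = 41  → 41 >= 41, exit
Total ADD instructions: 41

41


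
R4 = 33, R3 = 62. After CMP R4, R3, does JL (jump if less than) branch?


Trace:
  R4 = 33, R3 = 62
  CMP R4, R3  → compares 33 vs 62
  JL checks: is 33 less than 62?
  33 < 62, so condition is true
Branch taken: Yes

Yes


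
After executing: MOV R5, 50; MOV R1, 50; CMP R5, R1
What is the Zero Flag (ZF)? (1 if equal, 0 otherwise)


Register state trace:
  MOV R5, 50  → R5 = 50
  MOV R1, 50  → R1 = 50
  CMP R5, R1  → computes 50 - 50 = 0
  Result is zero, so values are equal
ZF = 1

1


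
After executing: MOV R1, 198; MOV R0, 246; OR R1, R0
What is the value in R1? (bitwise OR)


Register state trace:
  MOV R1, 198  → R1 = 198 (0b11000110)
  MOV R0, 246  → R0 = 246 (0b11110110)
  OR R1, R0   → R1 = 198 OR 246 = 246 (0b11110110)
Final: R1 = 246

246


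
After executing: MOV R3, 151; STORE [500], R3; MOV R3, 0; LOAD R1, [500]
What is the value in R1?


Register and memory trace:
  MOV R3, 151  → R3 = 151
  STORE [500], R3  → mem[500] = 151
  MOV R3, 0  → R3 = 0
  LOAD R1, [500]  → R1 = mem[500] = 151
Final: R1 = 151

151


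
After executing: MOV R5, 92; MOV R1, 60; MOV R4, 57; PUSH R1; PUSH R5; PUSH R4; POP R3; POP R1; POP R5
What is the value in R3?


Stack trace (top is rightmost):
  MOV R5, 92  → R5 = 92
  MOV R1, 60  → R1 = 60
  MOV R4, 57  → R4 = 57
  PUSH R1  → stack: [60]
  PUSH R5  → stack: [60, 92]
  PUSH R4  → stack: [60, 92, 57]
  POP R3  → R3 = 57, stack: [60, 92]
  POP R1  → R1 = 92, stack: [60]
  POP R5  → R5 = 60, stack: []
Final: R3 = 57

57


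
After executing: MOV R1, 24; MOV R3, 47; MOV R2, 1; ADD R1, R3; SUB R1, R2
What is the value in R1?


Register state trace:
  MOV R1, 24  → R1 = 24
  MOV R3, 47  → R3 = 47
  MOV R2, 1  → R2 = 1
  ADD R1, R3  → R1 = 24 + 47 = 71
  SUB R1, R2  → R1 = 71 - 1 = 70
Final: R1 = 70

70


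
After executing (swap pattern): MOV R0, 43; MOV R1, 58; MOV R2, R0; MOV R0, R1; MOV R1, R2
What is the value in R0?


Register state trace (swap pattern):
  MOV R0, 43  → R0 = 43
  MOV R1, 58  → R1 = 58
  MOV R2, R0  → R2 = 43  (save R0)
  MOV R0, R1  → R0 = 58  (R0 gets R1's value)
  MOV R1, R2  → R1 = 43  (R1 gets saved value)
Final: R0 = 58

58


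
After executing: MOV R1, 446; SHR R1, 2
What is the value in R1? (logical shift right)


Register state trace:
  MOV R1, 446  → R1 = 446
  SHR R1, 2  → R1 = 446 >> 2 = 446 // 2^2 = 111
Final: R1 = 111

111


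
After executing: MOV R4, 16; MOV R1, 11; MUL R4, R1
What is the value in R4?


Register state trace:
  MOV R4, 16  → R4 = 16
  MOV R1, 11  → R1 = 11
  MUL R4, R1  → R4 = 16 * 11 = 176
Final: R4 = 176

176


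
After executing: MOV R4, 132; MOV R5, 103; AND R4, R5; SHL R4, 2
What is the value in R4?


Register state trace:
  MOV R4, 132  → R4 = 132 (0b10000100)
  MOV R5, 103  → R5 = 103 (0b01100111)
  AND R4, R5  → R4 = 132 AND 103 = 4 (0b00000100)
  SHL R4, 2  → R4 = 4 << 2 = 16
Final: R4 = 16

16


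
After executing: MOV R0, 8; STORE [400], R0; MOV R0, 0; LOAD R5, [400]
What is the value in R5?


Register and memory trace:
  MOV R0, 8  → R0 = 8
  STORE [400], R0  → mem[400] = 8
  MOV R0, 0  → R0 = 0
  LOAD R5, [400]  → R5 = mem[400] = 8
Final: R5 = 8

8


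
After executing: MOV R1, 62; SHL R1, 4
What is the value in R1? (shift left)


Register state trace:
  MOV R1, 62  → R1 = 62
  SHL R1, 4  → R1 = 62 << 4 = 62 * 2^4 = 992
Final: R1 = 992

992


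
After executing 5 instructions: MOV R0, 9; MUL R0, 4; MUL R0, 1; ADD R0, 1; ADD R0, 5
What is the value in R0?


Register state trace:
  MOV R0, 9  → R0 = 9
  MUL R0, 4  → R0 = 9 * 4 = 36
  MUL R0, 1  → R0 = 36 * 1 = 36
  ADD R0, 1  → R0 = 36 + 1 = 37
  ADD R0, 5  → R0 = 37 + 5 = 42
Final: R0 = 42

42


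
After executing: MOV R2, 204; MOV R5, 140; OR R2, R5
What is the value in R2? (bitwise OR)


Register state trace:
  MOV R2, 204  → R2 = 204 (0b11001100)
  MOV R5, 140  → R5 = 140 (0b10001100)
  OR R2, R5   → R2 = 204 OR 140 = 204 (0b11001100)
Final: R2 = 204

204


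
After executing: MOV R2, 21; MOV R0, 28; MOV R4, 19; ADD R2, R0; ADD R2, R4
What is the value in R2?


Register state trace:
  MOV R2, 21  → R2 = 21
  MOV R0, 28  → R0 = 28
  MOV R4, 19  → R4 = 19
  ADD R2, R0  → R2 = 21 + 28 = 49
  ADD R2, R4  → R2 = 49 + 19 = 68
Final: R2 = 68

68


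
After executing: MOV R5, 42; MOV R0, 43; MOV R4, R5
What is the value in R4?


Register state trace:
  MOV R5, 42  → R5 = 42
  MOV R0, 43  → R0 = 43
  MOV R4, R5  → R4 = 42
Final: R4 = 42

42


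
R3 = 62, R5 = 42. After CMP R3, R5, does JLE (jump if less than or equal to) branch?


Trace:
  R3 = 62, R5 = 42
  CMP R3, R5  → compares 62 vs 42
  JLE checks: is 62 less than or equal to 42?
  62 > 42, so condition is false
Branch taken: No

No


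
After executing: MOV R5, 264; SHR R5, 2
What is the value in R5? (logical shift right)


Register state trace:
  MOV R5, 264  → R5 = 264
  SHR R5, 2  → R5 = 264 >> 2 = 264 // 2^2 = 66
Final: R5 = 66

66


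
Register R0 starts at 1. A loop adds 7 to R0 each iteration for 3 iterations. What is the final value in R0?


Starting value: R0 = 1
  Iter 1: R0 = 1 + 7 = 8
  Iter 2: R0 = 8 + 7 = 15
  Iter 3: R0 = 15 + 7 = 22
Final: R0 = 22

22


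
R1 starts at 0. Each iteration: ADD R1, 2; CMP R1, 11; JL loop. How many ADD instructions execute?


Loop trace (R1 starts at 0, target 11, step 2):
  ADD #1: R1 = 0 + 2 = 2  → 2 < 11, loop
  ADD #2: R1 = 2 + 2 = 4  → 4 < 11, loop
  ADD #3: R1 = 4 + 2 = 6  → 6 < 11, loop
  ADD #4: R1 = 6 + 2 = 8  → 8 < 11, loop
  ADD #5: R1 = 8 + 2 = 10  → 10 < 11, loop
  ADD #6: R1 = 10 + 2 = 12  → 12 >= 11, exit
Total ADD instructions: 6

6


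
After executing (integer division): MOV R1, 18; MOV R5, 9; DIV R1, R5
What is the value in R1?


Register state trace:
  MOV R1, 18  → R1 = 18
  MOV R5, 9  → R5 = 9
  DIV R1, R5  → R1 = 18 // 9 = 2
Final: R1 = 2

2


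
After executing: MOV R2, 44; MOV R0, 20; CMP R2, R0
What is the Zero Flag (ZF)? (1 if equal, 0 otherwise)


Register state trace:
  MOV R2, 44  → R2 = 44
  MOV R0, 20  → R0 = 20
  CMP R2, R0  → computes 44 - 20 = 24
  Result is nonzero, so values are not equal
ZF = 0

0


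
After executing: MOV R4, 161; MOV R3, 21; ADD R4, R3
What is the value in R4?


Register state trace:
  MOV R4, 161  → R4 = 161
  MOV R3, 21  → R3 = 21
  ADD R4, R3  → R4 = 161 + 21 = 182
Final: R4 = 182

182


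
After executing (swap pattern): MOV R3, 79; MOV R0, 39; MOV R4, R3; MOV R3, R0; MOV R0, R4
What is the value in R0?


Register state trace (swap pattern):
  MOV R3, 79  → R3 = 79
  MOV R0, 39  → R0 = 39
  MOV R4, R3  → R4 = 79  (save R3)
  MOV R3, R0  → R3 = 39  (R3 gets R0's value)
  MOV R0, R4  → R0 = 79  (R0 gets saved value)
Final: R0 = 79

79


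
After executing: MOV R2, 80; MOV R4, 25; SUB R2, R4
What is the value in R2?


Register state trace:
  MOV R2, 80  → R2 = 80
  MOV R4, 25  → R4 = 25
  SUB R2, R4  → R2 = 80 - 25 = 55
Final: R2 = 55

55


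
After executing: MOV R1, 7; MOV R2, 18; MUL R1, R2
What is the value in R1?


Register state trace:
  MOV R1, 7  → R1 = 7
  MOV R2, 18  → R2 = 18
  MUL R1, R2  → R1 = 7 * 18 = 126
Final: R1 = 126

126


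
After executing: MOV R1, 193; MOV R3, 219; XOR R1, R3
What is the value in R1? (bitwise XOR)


Register state trace:
  MOV R1, 193  → R1 = 193 (0b11000001)
  MOV R3, 219  → R3 = 219 (0b11011011)
  XOR R1, R3  → R1 = 193 XOR 219 = 26 (0b00011010)
Final: R1 = 26

26


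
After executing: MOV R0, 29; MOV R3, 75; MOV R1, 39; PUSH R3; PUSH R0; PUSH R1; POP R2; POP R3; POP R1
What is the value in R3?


Stack trace (top is rightmost):
  MOV R0, 29  → R0 = 29
  MOV R3, 75  → R3 = 75
  MOV R1, 39  → R1 = 39
  PUSH R3  → stack: [75]
  PUSH R0  → stack: [75, 29]
  PUSH R1  → stack: [75, 29, 39]
  POP R2  → R2 = 39, stack: [75, 29]
  POP R3  → R3 = 29, stack: [75]
  POP R1  → R1 = 75, stack: []
Final: R3 = 29

29


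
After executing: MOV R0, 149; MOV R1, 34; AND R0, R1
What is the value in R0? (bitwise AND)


Register state trace:
  MOV R0, 149  → R0 = 149 (0b10010101)
  MOV R1, 34  → R1 = 34 (0b00100010)
  AND R0, R1  → R0 = 149 AND 34 = 0 (0b00000000)
Final: R0 = 0

0


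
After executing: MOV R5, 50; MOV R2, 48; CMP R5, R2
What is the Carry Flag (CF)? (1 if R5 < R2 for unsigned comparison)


Register state trace:
  MOV R5, 50  → R5 = 50
  MOV R2, 48  → R2 = 48
  CMP R5, R2  → unsigned 50 - 48: no borrow
  50 >= 48, so CF = 0
CF = 0

0


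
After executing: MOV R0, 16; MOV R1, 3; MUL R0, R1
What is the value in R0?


Register state trace:
  MOV R0, 16  → R0 = 16
  MOV R1, 3  → R1 = 3
  MUL R0, R1  → R0 = 16 * 3 = 48
Final: R0 = 48

48


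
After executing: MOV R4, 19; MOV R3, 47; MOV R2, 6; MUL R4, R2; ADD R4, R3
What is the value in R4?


Register state trace:
  MOV R4, 19  → R4 = 19
  MOV R3, 47  → R3 = 47
  MOV R2, 6  → R2 = 6
  MUL R4, R2  → R4 = 19 * 6 = 114
  ADD R4, R3  → R4 = 114 + 47 = 161
Final: R4 = 161

161


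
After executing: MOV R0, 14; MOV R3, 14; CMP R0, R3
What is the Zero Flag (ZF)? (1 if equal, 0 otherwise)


Register state trace:
  MOV R0, 14  → R0 = 14
  MOV R3, 14  → R3 = 14
  CMP R0, R3  → computes 14 - 14 = 0
  Result is zero, so values are equal
ZF = 1

1


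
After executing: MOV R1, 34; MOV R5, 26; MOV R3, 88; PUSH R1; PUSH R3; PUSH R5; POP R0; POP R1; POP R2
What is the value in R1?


Stack trace (top is rightmost):
  MOV R1, 34  → R1 = 34
  MOV R5, 26  → R5 = 26
  MOV R3, 88  → R3 = 88
  PUSH R1  → stack: [34]
  PUSH R3  → stack: [34, 88]
  PUSH R5  → stack: [34, 88, 26]
  POP R0  → R0 = 26, stack: [34, 88]
  POP R1  → R1 = 88, stack: [34]
  POP R2  → R2 = 34, stack: []
Final: R1 = 88

88


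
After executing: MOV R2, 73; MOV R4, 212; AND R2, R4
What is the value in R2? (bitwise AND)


Register state trace:
  MOV R2, 73  → R2 = 73 (0b01001001)
  MOV R4, 212  → R4 = 212 (0b11010100)
  AND R2, R4  → R2 = 73 AND 212 = 64 (0b01000000)
Final: R2 = 64

64


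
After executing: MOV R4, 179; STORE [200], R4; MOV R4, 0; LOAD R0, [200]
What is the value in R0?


Register and memory trace:
  MOV R4, 179  → R4 = 179
  STORE [200], R4  → mem[200] = 179
  MOV R4, 0  → R4 = 0
  LOAD R0, [200]  → R0 = mem[200] = 179
Final: R0 = 179

179


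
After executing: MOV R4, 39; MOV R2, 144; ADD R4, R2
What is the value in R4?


Register state trace:
  MOV R4, 39  → R4 = 39
  MOV R2, 144  → R2 = 144
  ADD R4, R2  → R4 = 39 + 144 = 183
Final: R4 = 183

183


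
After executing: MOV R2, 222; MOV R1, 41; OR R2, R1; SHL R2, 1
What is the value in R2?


Register state trace:
  MOV R2, 222  → R2 = 222 (0b11011110)
  MOV R1, 41  → R1 = 41 (0b00101001)
  OR R2, R1  → R2 = 222 OR 41 = 255 (0b11111111)
  SHL R2, 1  → R2 = 255 << 1 = 510
Final: R2 = 510

510


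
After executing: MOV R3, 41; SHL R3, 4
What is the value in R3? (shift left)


Register state trace:
  MOV R3, 41  → R3 = 41
  SHL R3, 4  → R3 = 41 << 4 = 41 * 2^4 = 656
Final: R3 = 656

656


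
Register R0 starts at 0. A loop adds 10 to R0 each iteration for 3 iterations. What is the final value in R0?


Starting value: R0 = 0
  Iter 1: R0 = 0 + 10 = 10
  Iter 2: R0 = 10 + 10 = 20
  Iter 3: R0 = 20 + 10 = 30
Final: R0 = 30

30


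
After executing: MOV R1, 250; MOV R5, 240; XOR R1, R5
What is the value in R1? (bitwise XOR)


Register state trace:
  MOV R1, 250  → R1 = 250 (0b11111010)
  MOV R5, 240  → R5 = 240 (0b11110000)
  XOR R1, R5  → R1 = 250 XOR 240 = 10 (0b00001010)
Final: R1 = 10

10


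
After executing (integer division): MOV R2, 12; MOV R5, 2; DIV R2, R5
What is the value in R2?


Register state trace:
  MOV R2, 12  → R2 = 12
  MOV R5, 2  → R5 = 2
  DIV R2, R5  → R2 = 12 // 2 = 6
Final: R2 = 6

6


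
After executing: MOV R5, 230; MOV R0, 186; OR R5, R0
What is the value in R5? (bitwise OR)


Register state trace:
  MOV R5, 230  → R5 = 230 (0b11100110)
  MOV R0, 186  → R0 = 186 (0b10111010)
  OR R5, R0   → R5 = 230 OR 186 = 254 (0b11111110)
Final: R5 = 254

254


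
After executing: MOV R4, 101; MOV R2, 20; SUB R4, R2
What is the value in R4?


Register state trace:
  MOV R4, 101  → R4 = 101
  MOV R2, 20  → R2 = 20
  SUB R4, R2  → R4 = 101 - 20 = 81
Final: R4 = 81

81


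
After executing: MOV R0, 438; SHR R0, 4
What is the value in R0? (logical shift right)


Register state trace:
  MOV R0, 438  → R0 = 438
  SHR R0, 4  → R0 = 438 >> 4 = 438 // 2^4 = 27
Final: R0 = 27

27


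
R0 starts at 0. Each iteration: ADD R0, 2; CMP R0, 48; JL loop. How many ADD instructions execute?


Loop trace (R0 starts at 0, target 48, step 2):
  ADD #1: R0 = 0 + 2 = 2  → 2 < 48, loop
  ADD #2: R0 = 2 + 2 = 4  → 4 < 48, loop
  ADD #3: R0 = 4 + 2 = 6  → 6 < 48, loop
  ADD #4: R0 = 6 + 2 = 8  → 8 < 48, loop
  ADD #5: R0 = 8 + 2 = 10  → 10 < 48, loop
  ADD #6: R0 = 10 + 2 = 12  → 12 < 48, loop
  ADD #7: R0 = 12 + 2 = 14  → 14 < 48, loop
  ADD #8: R0 = 14 + 2 = 16  → 16 < 48, loop
  ADD #9: R0 = 16 + 2 = 18  → 18 < 48, loop
  ADD #10: R0 = 18 + 2 = 20  → 20 < 48, loop
  ADD #11: R0 = 20 + 2 = 22  → 22 < 48, loop
  ADD #12: R0 = 22 + 2 = 24  → 24 < 48, loop
  ADD #13: R0 = 24 + 2 = 26  → 26 < 48, loop
  ADD #14: R0 = 26 + 2 = 28  → 28 < 48, loop
  ADD #15: R0 = 28 + 2 = 30  → 30 < 48, loop
  ADD #16: R0 = 30 + 2 = 32  → 32 < 48, loop
  ADD #17: R0 = 32 + 2 = 34  → 34 < 48, loop
  ADD #18: R0 = 34 + 2 = 36  → 36 < 48, loop
  ADD #19: R0 = 36 + 2 = 38  → 38 < 48, loop
  ADD #20: R0 = 38 + 2 = 40  → 40 < 48, loop
  ADD #21: R0 = 40 + 2 = 42  → 42 < 48, loop
  ADD #22: R0 = 42 + 2 = 44  → 44 < 48, loop
  ADD #23: R0 = 44 + 2 = 46  → 46 < 48, loop
  ADD #24: R0 = 46 + 2 = 48  → 48 >= 48, exit
Total ADD instructions: 24

24


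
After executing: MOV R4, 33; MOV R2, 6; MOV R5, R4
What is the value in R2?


Register state trace:
  MOV R4, 33  → R4 = 33
  MOV R2, 6  → R2 = 6
  MOV R5, R4  → R5 = 33
Final: R2 = 6

6


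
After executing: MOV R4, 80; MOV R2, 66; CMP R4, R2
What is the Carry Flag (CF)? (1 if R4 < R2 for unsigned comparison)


Register state trace:
  MOV R4, 80  → R4 = 80
  MOV R2, 66  → R2 = 66
  CMP R4, R2  → unsigned 80 - 66: no borrow
  80 >= 66, so CF = 0
CF = 0

0


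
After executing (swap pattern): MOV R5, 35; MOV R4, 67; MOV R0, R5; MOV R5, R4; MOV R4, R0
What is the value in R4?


Register state trace (swap pattern):
  MOV R5, 35  → R5 = 35
  MOV R4, 67  → R4 = 67
  MOV R0, R5  → R0 = 35  (save R5)
  MOV R5, R4  → R5 = 67  (R5 gets R4's value)
  MOV R4, R0  → R4 = 35  (R4 gets saved value)
Final: R4 = 35

35


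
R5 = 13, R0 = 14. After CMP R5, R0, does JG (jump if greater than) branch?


Trace:
  R5 = 13, R0 = 14
  CMP R5, R0  → compares 13 vs 14
  JG checks: is 13 greater than 14?
  13 < 14, so condition is false
Branch taken: No

No


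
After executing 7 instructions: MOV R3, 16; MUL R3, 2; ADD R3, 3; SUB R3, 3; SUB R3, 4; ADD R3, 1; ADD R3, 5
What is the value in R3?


Register state trace:
  MOV R3, 16  → R3 = 16
  MUL R3, 2  → R3 = 16 * 2 = 32
  ADD R3, 3  → R3 = 32 + 3 = 35
  SUB R3, 3  → R3 = 35 - 3 = 32
  SUB R3, 4  → R3 = 32 - 4 = 28
  ADD R3, 1  → R3 = 28 + 1 = 29
  ADD R3, 5  → R3 = 29 + 5 = 34
Final: R3 = 34

34


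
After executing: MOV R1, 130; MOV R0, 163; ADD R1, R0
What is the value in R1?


Register state trace:
  MOV R1, 130  → R1 = 130
  MOV R0, 163  → R0 = 163
  ADD R1, R0  → R1 = 130 + 163 = 293
Final: R1 = 293

293


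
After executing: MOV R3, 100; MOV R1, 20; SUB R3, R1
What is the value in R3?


Register state trace:
  MOV R3, 100  → R3 = 100
  MOV R1, 20  → R1 = 20
  SUB R3, R1  → R3 = 100 - 20 = 80
Final: R3 = 80

80


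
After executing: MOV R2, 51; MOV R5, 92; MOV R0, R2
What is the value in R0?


Register state trace:
  MOV R2, 51  → R2 = 51
  MOV R5, 92  → R5 = 92
  MOV R0, R2  → R0 = 51
Final: R0 = 51

51


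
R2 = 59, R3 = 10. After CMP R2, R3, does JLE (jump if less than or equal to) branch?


Trace:
  R2 = 59, R3 = 10
  CMP R2, R3  → compares 59 vs 10
  JLE checks: is 59 less than or equal to 10?
  59 > 10, so condition is false
Branch taken: No

No


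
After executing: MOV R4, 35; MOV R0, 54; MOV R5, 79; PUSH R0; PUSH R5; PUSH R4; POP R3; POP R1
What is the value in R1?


Stack trace (top is rightmost):
  MOV R4, 35  → R4 = 35
  MOV R0, 54  → R0 = 54
  MOV R5, 79  → R5 = 79
  PUSH R0  → stack: [54]
  PUSH R5  → stack: [54, 79]
  PUSH R4  → stack: [54, 79, 35]
  POP R3  → R3 = 35, stack: [54, 79]
  POP R1  → R1 = 79, stack: [54]
Final: R1 = 79

79


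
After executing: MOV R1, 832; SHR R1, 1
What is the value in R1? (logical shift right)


Register state trace:
  MOV R1, 832  → R1 = 832
  SHR R1, 1  → R1 = 832 >> 1 = 832 // 2^1 = 416
Final: R1 = 416

416


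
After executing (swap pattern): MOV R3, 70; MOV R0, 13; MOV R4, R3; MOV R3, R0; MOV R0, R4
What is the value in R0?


Register state trace (swap pattern):
  MOV R3, 70  → R3 = 70
  MOV R0, 13  → R0 = 13
  MOV R4, R3  → R4 = 70  (save R3)
  MOV R3, R0  → R3 = 13  (R3 gets R0's value)
  MOV R0, R4  → R0 = 70  (R0 gets saved value)
Final: R0 = 70

70


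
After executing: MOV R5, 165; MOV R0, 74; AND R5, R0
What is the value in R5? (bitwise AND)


Register state trace:
  MOV R5, 165  → R5 = 165 (0b10100101)
  MOV R0, 74  → R0 = 74 (0b01001010)
  AND R5, R0  → R5 = 165 AND 74 = 0 (0b00000000)
Final: R5 = 0

0


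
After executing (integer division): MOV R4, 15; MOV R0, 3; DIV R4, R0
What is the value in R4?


Register state trace:
  MOV R4, 15  → R4 = 15
  MOV R0, 3  → R0 = 3
  DIV R4, R0  → R4 = 15 // 3 = 5
Final: R4 = 5

5


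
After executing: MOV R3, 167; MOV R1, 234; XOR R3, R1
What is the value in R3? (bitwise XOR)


Register state trace:
  MOV R3, 167  → R3 = 167 (0b10100111)
  MOV R1, 234  → R1 = 234 (0b11101010)
  XOR R3, R1  → R3 = 167 XOR 234 = 77 (0b01001101)
Final: R3 = 77

77


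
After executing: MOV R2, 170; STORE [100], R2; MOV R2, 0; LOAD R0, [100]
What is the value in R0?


Register and memory trace:
  MOV R2, 170  → R2 = 170
  STORE [100], R2  → mem[100] = 170
  MOV R2, 0  → R2 = 0
  LOAD R0, [100]  → R0 = mem[100] = 170
Final: R0 = 170

170


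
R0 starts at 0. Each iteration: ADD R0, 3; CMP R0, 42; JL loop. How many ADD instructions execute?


Loop trace (R0 starts at 0, target 42, step 3):
  ADD #1: R0 = 0 + 3 = 3  → 3 < 42, loop
  ADD #2: R0 = 3 + 3 = 6  → 6 < 42, loop
  ADD #3: R0 = 6 + 3 = 9  → 9 < 42, loop
  ADD #4: R0 = 9 + 3 = 12  → 12 < 42, loop
  ADD #5: R0 = 12 + 3 = 15  → 15 < 42, loop
  ADD #6: R0 = 15 + 3 = 18  → 18 < 42, loop
  ADD #7: R0 = 18 + 3 = 21  → 21 < 42, loop
  ADD #8: R0 = 21 + 3 = 24  → 24 < 42, loop
  ADD #9: R0 = 24 + 3 = 27  → 27 < 42, loop
  ADD #10: R0 = 27 + 3 = 30  → 30 < 42, loop
  ADD #11: R0 = 30 + 3 = 33  → 33 < 42, loop
  ADD #12: R0 = 33 + 3 = 36  → 36 < 42, loop
  ADD #13: R0 = 36 + 3 = 39  → 39 < 42, loop
  ADD #14: R0 = 39 + 3 = 42  → 42 >= 42, exit
Total ADD instructions: 14

14


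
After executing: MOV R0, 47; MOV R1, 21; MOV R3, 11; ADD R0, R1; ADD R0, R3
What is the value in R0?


Register state trace:
  MOV R0, 47  → R0 = 47
  MOV R1, 21  → R1 = 21
  MOV R3, 11  → R3 = 11
  ADD R0, R1  → R0 = 47 + 21 = 68
  ADD R0, R3  → R0 = 68 + 11 = 79
Final: R0 = 79

79


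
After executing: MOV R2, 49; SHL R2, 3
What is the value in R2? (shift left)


Register state trace:
  MOV R2, 49  → R2 = 49
  SHL R2, 3  → R2 = 49 << 3 = 49 * 2^3 = 392
Final: R2 = 392

392


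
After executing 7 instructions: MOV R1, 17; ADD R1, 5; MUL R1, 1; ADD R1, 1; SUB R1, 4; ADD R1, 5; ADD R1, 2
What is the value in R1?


Register state trace:
  MOV R1, 17  → R1 = 17
  ADD R1, 5  → R1 = 17 + 5 = 22
  MUL R1, 1  → R1 = 22 * 1 = 22
  ADD R1, 1  → R1 = 22 + 1 = 23
  SUB R1, 4  → R1 = 23 - 4 = 19
  ADD R1, 5  → R1 = 19 + 5 = 24
  ADD R1, 2  → R1 = 24 + 2 = 26
Final: R1 = 26

26


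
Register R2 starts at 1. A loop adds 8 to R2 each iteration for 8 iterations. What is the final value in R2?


Starting value: R2 = 1
  Iter 1: R2 = 1 + 8 = 9
  Iter 2: R2 = 9 + 8 = 17
  Iter 3: R2 = 17 + 8 = 25
  Iter 4: R2 = 25 + 8 = 33
  Iter 5: R2 = 33 + 8 = 41
  Iter 6: R2 = 41 + 8 = 49
  Iter 7: R2 = 49 + 8 = 57
  Iter 8: R2 = 57 + 8 = 65
Final: R2 = 65

65


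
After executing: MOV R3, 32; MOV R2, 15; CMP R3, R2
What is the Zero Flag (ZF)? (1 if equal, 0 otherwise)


Register state trace:
  MOV R3, 32  → R3 = 32
  MOV R2, 15  → R2 = 15
  CMP R3, R2  → computes 32 - 15 = 17
  Result is nonzero, so values are not equal
ZF = 0

0


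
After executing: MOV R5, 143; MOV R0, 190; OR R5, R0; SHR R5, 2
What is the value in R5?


Register state trace:
  MOV R5, 143  → R5 = 143 (0b10001111)
  MOV R0, 190  → R0 = 190 (0b10111110)
  OR R5, R0  → R5 = 143 OR 190 = 191 (0b10111111)
  SHR R5, 2  → R5 = 191 >> 2 = 47
Final: R5 = 47

47


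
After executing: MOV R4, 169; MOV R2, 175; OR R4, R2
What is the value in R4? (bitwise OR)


Register state trace:
  MOV R4, 169  → R4 = 169 (0b10101001)
  MOV R2, 175  → R2 = 175 (0b10101111)
  OR R4, R2   → R4 = 169 OR 175 = 175 (0b10101111)
Final: R4 = 175

175


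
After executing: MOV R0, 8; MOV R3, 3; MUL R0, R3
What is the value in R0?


Register state trace:
  MOV R0, 8  → R0 = 8
  MOV R3, 3  → R3 = 3
  MUL R0, R3  → R0 = 8 * 3 = 24
Final: R0 = 24

24
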